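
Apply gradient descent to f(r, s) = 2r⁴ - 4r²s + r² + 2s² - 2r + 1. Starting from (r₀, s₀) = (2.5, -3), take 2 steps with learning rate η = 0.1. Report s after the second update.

∇f = (8r³ - 8rs + 2r - 2, -4r² + 4s)
Step 1: at (2.5, -3), ∇f = (188, -37) → (2.5, -3) − 0.1·(188, -37) = (-16.3, 0.7)
Step 2: at (-16.3, 0.7), ∇f = (-34589.296, -1059.96) → (-16.3, 0.7) − 0.1·(-34589.296, -1059.96) = (3442.6296, 106.696)
s = 106.696

106.696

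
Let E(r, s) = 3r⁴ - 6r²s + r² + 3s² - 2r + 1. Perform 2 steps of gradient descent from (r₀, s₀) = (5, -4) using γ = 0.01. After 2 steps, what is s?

7.220624

∇E = (12r³ - 12rs + 2r - 2, -6r² + 6s)
Step 1: at (5, -4), ∇E = (1748, -174) → (5, -4) − 0.01·(1748, -174) = (-12.48, -2.26)
Step 2: at (-12.48, -2.26), ∇E = (-23690.597504, -948.0624) → (-12.48, -2.26) − 0.01·(-23690.597504, -948.0624) = (224.42597504, 7.220624)
s = 7.220624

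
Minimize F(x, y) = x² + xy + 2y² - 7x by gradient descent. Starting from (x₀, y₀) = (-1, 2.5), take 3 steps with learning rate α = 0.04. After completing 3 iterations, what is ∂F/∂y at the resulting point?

5.97664

∇F = (2x + y - 7, x + 4y)
Step 1: at (-1, 2.5), ∇F = (-6.5, 9) → (-1, 2.5) − 0.04·(-6.5, 9) = (-0.74, 2.14)
Step 2: at (-0.74, 2.14), ∇F = (-6.34, 7.82) → (-0.74, 2.14) − 0.04·(-6.34, 7.82) = (-0.4864, 1.8272)
Step 3: at (-0.4864, 1.8272), ∇F = (-6.1456, 6.8224) → (-0.4864, 1.8272) − 0.04·(-6.1456, 6.8224) = (-0.240576, 1.554304)
∂F/∂y at (-0.240576, 1.554304) = 5.97664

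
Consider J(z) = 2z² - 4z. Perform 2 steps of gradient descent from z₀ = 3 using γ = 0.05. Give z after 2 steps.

J′(z) = 4z - 4
z₁ = 3 − 0.05·8 = 2.6
z₂ = 2.6 − 0.05·6.4 = 2.28

2.28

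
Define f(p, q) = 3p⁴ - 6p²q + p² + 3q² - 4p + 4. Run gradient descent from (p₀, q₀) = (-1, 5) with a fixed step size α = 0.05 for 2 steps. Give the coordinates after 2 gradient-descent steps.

∇f = (12p³ - 12pq + 2p - 4, -6p² + 6q)
(p₁, q₁) = (-1, 5) − 0.05·(42, 24) = (-3.1, 3.8)
(p₂, q₂) = (-3.1, 3.8) − 0.05·(-226.332, -34.86) = (8.2166, 5.543)

(8.2166, 5.543)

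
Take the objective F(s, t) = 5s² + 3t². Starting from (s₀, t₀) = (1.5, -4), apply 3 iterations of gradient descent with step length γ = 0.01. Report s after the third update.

∇F = (10s, 6t)
(s₁, t₁) = (1.5, -4) − 0.01·(15, -24) = (1.35, -3.76)
(s₂, t₂) = (1.35, -3.76) − 0.01·(13.5, -22.56) = (1.215, -3.5344)
(s₃, t₃) = (1.215, -3.5344) − 0.01·(12.15, -21.2064) = (1.0935, -3.322336)
s = 1.0935

1.0935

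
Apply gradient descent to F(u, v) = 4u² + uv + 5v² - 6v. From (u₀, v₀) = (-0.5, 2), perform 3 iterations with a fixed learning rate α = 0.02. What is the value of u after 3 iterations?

∇F = (8u + v, u + 10v - 6)
Step 1: at (-0.5, 2), ∇F = (-2, 13.5) → (-0.5, 2) − 0.02·(-2, 13.5) = (-0.46, 1.73)
Step 2: at (-0.46, 1.73), ∇F = (-1.95, 10.84) → (-0.46, 1.73) − 0.02·(-1.95, 10.84) = (-0.421, 1.5132)
Step 3: at (-0.421, 1.5132), ∇F = (-1.8548, 8.711) → (-0.421, 1.5132) − 0.02·(-1.8548, 8.711) = (-0.383904, 1.33898)
u = -0.383904

-0.383904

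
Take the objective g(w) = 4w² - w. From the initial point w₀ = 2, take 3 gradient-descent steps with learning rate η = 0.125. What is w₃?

g′(w) = 8w - 1
w₁ = 2 − 0.125·15 = 0.125
w₂ = 0.125 − 0.125·0 = 0.125
w₃ = 0.125 − 0.125·0 = 0.125

0.125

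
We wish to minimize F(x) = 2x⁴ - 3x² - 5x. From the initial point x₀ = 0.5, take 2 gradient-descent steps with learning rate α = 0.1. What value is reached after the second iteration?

F′(x) = 8x³ - 6x - 5
x₁ = 0.5 − 0.1·(-7) = 1.2
x₂ = 1.2 − 0.1·1.624 = 1.0376

1.0376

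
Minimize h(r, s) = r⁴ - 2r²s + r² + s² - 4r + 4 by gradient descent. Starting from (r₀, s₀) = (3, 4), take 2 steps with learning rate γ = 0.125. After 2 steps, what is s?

9.578125

∇h = (4r³ - 4rs + 2r - 4, -2r² + 2s)
Step 1: at (3, 4), ∇h = (62, -10) → (3, 4) − 0.125·(62, -10) = (-4.75, 5.25)
Step 2: at (-4.75, 5.25), ∇h = (-342.4375, -34.625) → (-4.75, 5.25) − 0.125·(-342.4375, -34.625) = (38.0546875, 9.578125)
s = 9.578125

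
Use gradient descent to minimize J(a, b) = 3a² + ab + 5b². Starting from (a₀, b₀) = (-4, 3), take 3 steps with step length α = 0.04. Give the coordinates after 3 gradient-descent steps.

∇J = (6a + b, a + 10b)
Step 1: at (-4, 3), ∇J = (-21, 26) → (-4, 3) − 0.04·(-21, 26) = (-3.16, 1.96)
Step 2: at (-3.16, 1.96), ∇J = (-17, 16.44) → (-3.16, 1.96) − 0.04·(-17, 16.44) = (-2.48, 1.3024)
Step 3: at (-2.48, 1.3024), ∇J = (-13.5776, 10.544) → (-2.48, 1.3024) − 0.04·(-13.5776, 10.544) = (-1.936896, 0.88064)

(-1.936896, 0.88064)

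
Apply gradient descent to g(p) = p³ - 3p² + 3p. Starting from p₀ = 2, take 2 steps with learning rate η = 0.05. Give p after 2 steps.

1.741625

g′(p) = 3p² - 6p + 3
Step 1: g′(2) = 3; p₁ = 2 − 0.05·3 = 1.85
Step 2: g′(1.85) = 2.1675; p₂ = 1.85 − 0.05·2.1675 = 1.741625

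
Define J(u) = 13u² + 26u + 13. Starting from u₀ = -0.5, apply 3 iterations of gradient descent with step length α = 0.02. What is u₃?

J′(u) = 26u + 26
Step 1: J′(-0.5) = 13; u₁ = -0.5 − 0.02·13 = -0.76
Step 2: J′(-0.76) = 6.24; u₂ = -0.76 − 0.02·6.24 = -0.8848
Step 3: J′(-0.8848) = 2.9952; u₃ = -0.8848 − 0.02·2.9952 = -0.944704

-0.944704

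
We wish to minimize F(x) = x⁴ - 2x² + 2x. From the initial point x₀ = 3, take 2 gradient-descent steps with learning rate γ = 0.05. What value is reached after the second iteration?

F′(x) = 4x³ - 4x + 2
Step 1: F′(3) = 98; x₁ = 3 − 0.05·98 = -1.9
Step 2: F′(-1.9) = -17.836; x₂ = -1.9 − 0.05·(-17.836) = -1.0082

-1.0082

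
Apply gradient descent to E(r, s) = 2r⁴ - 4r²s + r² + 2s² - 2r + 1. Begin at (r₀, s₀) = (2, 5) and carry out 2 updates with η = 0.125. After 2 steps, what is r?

-32.796875

∇E = (8r³ - 8rs + 2r - 2, -4r² + 4s)
Step 1: at (2, 5), ∇E = (-14, 4) → (2, 5) − 0.125·(-14, 4) = (3.75, 4.5)
Step 2: at (3.75, 4.5), ∇E = (292.375, -38.25) → (3.75, 4.5) − 0.125·(292.375, -38.25) = (-32.796875, 9.28125)
r = -32.796875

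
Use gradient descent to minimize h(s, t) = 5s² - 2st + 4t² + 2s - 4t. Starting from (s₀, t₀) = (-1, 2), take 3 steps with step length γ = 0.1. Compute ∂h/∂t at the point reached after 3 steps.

∇h = (10s - 2t + 2, -2s + 8t - 4)
(s₁, t₁) = (-1, 2) − 0.1·(-12, 14) = (0.2, 0.6)
(s₂, t₂) = (0.2, 0.6) − 0.1·(2.8, 0.4) = (-0.08, 0.56)
(s₃, t₃) = (-0.08, 0.56) − 0.1·(0.08, 0.64) = (-0.088, 0.496)
∂h/∂t at (-0.088, 0.496) = 0.144

0.144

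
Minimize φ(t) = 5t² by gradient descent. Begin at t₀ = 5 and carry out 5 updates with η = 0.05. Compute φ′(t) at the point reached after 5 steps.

φ′(t) = 10t
t₁ = 5 − 0.05·50 = 2.5
t₂ = 2.5 − 0.05·25 = 1.25
t₃ = 1.25 − 0.05·12.5 = 0.625
t₄ = 0.625 − 0.05·6.25 = 0.3125
t₅ = 0.3125 − 0.05·3.125 = 0.15625
φ′(t) at (0.15625) = 1.5625

1.5625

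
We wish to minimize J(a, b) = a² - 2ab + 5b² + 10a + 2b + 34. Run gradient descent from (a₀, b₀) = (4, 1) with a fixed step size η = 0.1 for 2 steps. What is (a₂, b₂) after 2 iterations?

(1.04, 0.28)

∇J = (2a - 2b + 10, -2a + 10b + 2)
Step 1: at (4, 1), ∇J = (16, 4) → (4, 1) − 0.1·(16, 4) = (2.4, 0.6)
Step 2: at (2.4, 0.6), ∇J = (13.6, 3.2) → (2.4, 0.6) − 0.1·(13.6, 3.2) = (1.04, 0.28)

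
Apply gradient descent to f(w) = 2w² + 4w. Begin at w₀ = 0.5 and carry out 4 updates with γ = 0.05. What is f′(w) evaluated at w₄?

2.4576

f′(w) = 4w + 4
Step 1: f′(0.5) = 6; w₁ = 0.5 − 0.05·6 = 0.2
Step 2: f′(0.2) = 4.8; w₂ = 0.2 − 0.05·4.8 = -0.04
Step 3: f′(-0.04) = 3.84; w₃ = -0.04 − 0.05·3.84 = -0.232
Step 4: f′(-0.232) = 3.072; w₄ = -0.232 − 0.05·3.072 = -0.3856
f′(w) at (-0.3856) = 2.4576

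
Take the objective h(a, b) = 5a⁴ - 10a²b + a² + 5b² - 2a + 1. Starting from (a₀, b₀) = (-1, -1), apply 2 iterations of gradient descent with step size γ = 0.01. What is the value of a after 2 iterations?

∇h = (20a³ - 20ab + 2a - 2, -10a² + 10b)
Step 1: at (-1, -1), ∇h = (-44, -20) → (-1, -1) − 0.01·(-44, -20) = (-0.56, -0.8)
Step 2: at (-0.56, -0.8), ∇h = (-15.59232, -11.136) → (-0.56, -0.8) − 0.01·(-15.59232, -11.136) = (-0.4040768, -0.68864)
a = -0.4040768

-0.4040768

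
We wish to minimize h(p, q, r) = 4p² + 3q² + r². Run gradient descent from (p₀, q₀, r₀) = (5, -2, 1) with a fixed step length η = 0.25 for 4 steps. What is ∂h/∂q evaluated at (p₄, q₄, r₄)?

-0.75

∇h = (8p, 6q, 2r)
(p₁, q₁, r₁) = (5, -2, 1) − 0.25·(40, -12, 2) = (-5, 1, 0.5)
(p₂, q₂, r₂) = (-5, 1, 0.5) − 0.25·(-40, 6, 1) = (5, -0.5, 0.25)
(p₃, q₃, r₃) = (5, -0.5, 0.25) − 0.25·(40, -3, 0.5) = (-5, 0.25, 0.125)
(p₄, q₄, r₄) = (-5, 0.25, 0.125) − 0.25·(-40, 1.5, 0.25) = (5, -0.125, 0.0625)
∂h/∂q at (5, -0.125, 0.0625) = -0.75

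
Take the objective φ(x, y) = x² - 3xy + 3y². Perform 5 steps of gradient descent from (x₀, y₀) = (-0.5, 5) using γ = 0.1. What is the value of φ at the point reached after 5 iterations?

0.485434898725

∇φ = (2x - 3y, -3x + 6y)
(x₁, y₁) = (-0.5, 5) − 0.1·(-16, 31.5) = (1.1, 1.85)
(x₂, y₂) = (1.1, 1.85) − 0.1·(-3.35, 7.8) = (1.435, 1.07)
(x₃, y₃) = (1.435, 1.07) − 0.1·(-0.34, 2.115) = (1.469, 0.8585)
(x₄, y₄) = (1.469, 0.8585) − 0.1·(0.3625, 0.744) = (1.43275, 0.7841)
(x₅, y₅) = (1.43275, 0.7841) − 0.1·(0.5132, 0.40635) = (1.38143, 0.743465)
φ(1.38143, 0.743465) = 0.485434898725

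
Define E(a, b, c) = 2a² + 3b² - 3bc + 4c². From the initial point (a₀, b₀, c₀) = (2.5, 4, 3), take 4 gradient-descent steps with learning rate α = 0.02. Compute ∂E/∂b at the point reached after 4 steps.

∇E = (4a, 6b - 3c, -3b + 8c)
(a₁, b₁, c₁) = (2.5, 4, 3) − 0.02·(10, 15, 12) = (2.3, 3.7, 2.76)
(a₂, b₂, c₂) = (2.3, 3.7, 2.76) − 0.02·(9.2, 13.92, 10.98) = (2.116, 3.4216, 2.5404)
(a₃, b₃, c₃) = (2.116, 3.4216, 2.5404) − 0.02·(8.464, 12.9084, 10.0584) = (1.94672, 3.163432, 2.339232)
(a₄, b₄, c₄) = (1.94672, 3.163432, 2.339232) − 0.02·(7.78688, 11.962896, 9.22356) = (1.7909824, 2.92417408, 2.1547608)
∂E/∂b at (1.7909824, 2.92417408, 2.1547608) = 11.08076208

11.08076208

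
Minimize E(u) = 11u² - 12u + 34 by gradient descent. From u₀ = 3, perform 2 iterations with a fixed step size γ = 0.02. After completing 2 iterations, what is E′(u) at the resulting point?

E′(u) = 22u - 12
u₁ = 3 − 0.02·54 = 1.92
u₂ = 1.92 − 0.02·30.24 = 1.3152
E′(u) at (1.3152) = 16.9344

16.9344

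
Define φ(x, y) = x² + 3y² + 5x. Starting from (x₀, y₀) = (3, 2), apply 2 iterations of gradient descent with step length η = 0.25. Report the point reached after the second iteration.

∇φ = (2x + 5, 6y)
(x₁, y₁) = (3, 2) − 0.25·(11, 12) = (0.25, -1)
(x₂, y₂) = (0.25, -1) − 0.25·(5.5, -6) = (-1.125, 0.5)

(-1.125, 0.5)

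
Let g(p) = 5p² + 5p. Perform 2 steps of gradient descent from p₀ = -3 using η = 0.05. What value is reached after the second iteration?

g′(p) = 10p + 5
p₁ = -3 − 0.05·(-25) = -1.75
p₂ = -1.75 − 0.05·(-12.5) = -1.125

-1.125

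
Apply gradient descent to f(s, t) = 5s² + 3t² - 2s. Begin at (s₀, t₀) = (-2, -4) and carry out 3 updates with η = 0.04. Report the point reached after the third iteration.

∇f = (10s - 2, 6t)
(s₁, t₁) = (-2, -4) − 0.04·(-22, -24) = (-1.12, -3.04)
(s₂, t₂) = (-1.12, -3.04) − 0.04·(-13.2, -18.24) = (-0.592, -2.3104)
(s₃, t₃) = (-0.592, -2.3104) − 0.04·(-7.92, -13.8624) = (-0.2752, -1.755904)

(-0.2752, -1.755904)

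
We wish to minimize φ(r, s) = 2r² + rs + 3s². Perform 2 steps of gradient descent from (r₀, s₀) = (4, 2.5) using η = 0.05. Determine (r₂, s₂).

∇φ = (4r + s, r + 6s)
Step 1: at (4, 2.5), ∇φ = (18.5, 19) → (4, 2.5) − 0.05·(18.5, 19) = (3.075, 1.55)
Step 2: at (3.075, 1.55), ∇φ = (13.85, 12.375) → (3.075, 1.55) − 0.05·(13.85, 12.375) = (2.3825, 0.93125)

(2.3825, 0.93125)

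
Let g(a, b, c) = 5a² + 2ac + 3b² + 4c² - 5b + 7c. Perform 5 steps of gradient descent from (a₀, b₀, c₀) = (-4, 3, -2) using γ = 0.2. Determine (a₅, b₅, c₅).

(10.78144, 0.83264, 5.62016)

∇g = (10a + 2c, 6b - 5, 2a + 8c + 7)
(a₁, b₁, c₁) = (-4, 3, -2) − 0.2·(-44, 13, -17) = (4.8, 0.4, 1.4)
(a₂, b₂, c₂) = (4.8, 0.4, 1.4) − 0.2·(50.8, -2.6, 27.8) = (-5.36, 0.92, -4.16)
(a₃, b₃, c₃) = (-5.36, 0.92, -4.16) − 0.2·(-61.92, 0.52, -37) = (7.024, 0.816, 3.24)
(a₄, b₄, c₄) = (7.024, 0.816, 3.24) − 0.2·(76.72, -0.104, 46.968) = (-8.32, 0.8368, -6.1536)
(a₅, b₅, c₅) = (-8.32, 0.8368, -6.1536) − 0.2·(-95.5072, 0.0208, -58.8688) = (10.78144, 0.83264, 5.62016)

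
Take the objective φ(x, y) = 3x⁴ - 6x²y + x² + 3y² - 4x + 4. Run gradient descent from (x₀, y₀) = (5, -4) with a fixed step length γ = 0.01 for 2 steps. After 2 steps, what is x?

∇φ = (12x³ - 12xy + 2x - 4, -6x² + 6y)
(x₁, y₁) = (5, -4) − 0.01·(1746, -174) = (-12.46, -2.26)
(x₂, y₂) = (-12.46, -2.26) − 0.01·(-23580.054432, -945.0696) = (223.34054432, 7.190696)
x = 223.34054432

223.34054432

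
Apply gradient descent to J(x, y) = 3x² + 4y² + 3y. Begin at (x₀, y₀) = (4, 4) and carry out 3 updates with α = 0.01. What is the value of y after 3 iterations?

∇J = (6x, 8y + 3)
Step 1: at (4, 4), ∇J = (24, 35) → (4, 4) − 0.01·(24, 35) = (3.76, 3.65)
Step 2: at (3.76, 3.65), ∇J = (22.56, 32.2) → (3.76, 3.65) − 0.01·(22.56, 32.2) = (3.5344, 3.328)
Step 3: at (3.5344, 3.328), ∇J = (21.2064, 29.624) → (3.5344, 3.328) − 0.01·(21.2064, 29.624) = (3.322336, 3.03176)
y = 3.03176

3.03176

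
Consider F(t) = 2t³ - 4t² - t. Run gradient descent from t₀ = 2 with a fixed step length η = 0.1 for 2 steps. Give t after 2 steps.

F′(t) = 6t² - 8t - 1
t₁ = 2 − 0.1·7 = 1.3
t₂ = 1.3 − 0.1·(-1.26) = 1.426

1.426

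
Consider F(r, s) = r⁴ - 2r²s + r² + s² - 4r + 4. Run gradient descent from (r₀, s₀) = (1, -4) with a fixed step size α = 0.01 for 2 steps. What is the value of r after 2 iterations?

∇F = (4r³ - 4rs + 2r - 4, -2r² + 2s)
Step 1: at (1, -4), ∇F = (18, -10) → (1, -4) − 0.01·(18, -10) = (0.82, -3.9)
Step 2: at (0.82, -3.9), ∇F = (12.637472, -9.1448) → (0.82, -3.9) − 0.01·(12.637472, -9.1448) = (0.69362528, -3.808552)
r = 0.69362528

0.69362528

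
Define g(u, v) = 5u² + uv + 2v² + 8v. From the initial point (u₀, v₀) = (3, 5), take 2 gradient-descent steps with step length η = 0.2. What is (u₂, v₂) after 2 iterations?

∇g = (10u + v, u + 4v + 8)
(u₁, v₁) = (3, 5) − 0.2·(35, 31) = (-4, -1.2)
(u₂, v₂) = (-4, -1.2) − 0.2·(-41.2, -0.8) = (4.24, -1.04)

(4.24, -1.04)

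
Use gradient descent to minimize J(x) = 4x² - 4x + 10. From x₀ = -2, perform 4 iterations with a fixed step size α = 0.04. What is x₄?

-0.0345344

J′(x) = 8x - 4
Step 1: J′(-2) = -20; x₁ = -2 − 0.04·(-20) = -1.2
Step 2: J′(-1.2) = -13.6; x₂ = -1.2 − 0.04·(-13.6) = -0.656
Step 3: J′(-0.656) = -9.248; x₃ = -0.656 − 0.04·(-9.248) = -0.28608
Step 4: J′(-0.28608) = -6.28864; x₄ = -0.28608 − 0.04·(-6.28864) = -0.0345344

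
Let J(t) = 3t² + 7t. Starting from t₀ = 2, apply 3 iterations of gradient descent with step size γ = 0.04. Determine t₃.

J′(t) = 6t + 7
t₁ = 2 − 0.04·19 = 1.24
t₂ = 1.24 − 0.04·14.44 = 0.6624
t₃ = 0.6624 − 0.04·10.9744 = 0.223424

0.223424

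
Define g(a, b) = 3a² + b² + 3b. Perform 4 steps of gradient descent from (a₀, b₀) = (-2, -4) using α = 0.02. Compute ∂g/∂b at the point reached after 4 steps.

-4.2467328

∇g = (6a, 2b + 3)
Step 1: at (-2, -4), ∇g = (-12, -5) → (-2, -4) − 0.02·(-12, -5) = (-1.76, -3.9)
Step 2: at (-1.76, -3.9), ∇g = (-10.56, -4.8) → (-1.76, -3.9) − 0.02·(-10.56, -4.8) = (-1.5488, -3.804)
Step 3: at (-1.5488, -3.804), ∇g = (-9.2928, -4.608) → (-1.5488, -3.804) − 0.02·(-9.2928, -4.608) = (-1.362944, -3.71184)
Step 4: at (-1.362944, -3.71184), ∇g = (-8.177664, -4.42368) → (-1.362944, -3.71184) − 0.02·(-8.177664, -4.42368) = (-1.19939072, -3.6233664)
∂g/∂b at (-1.19939072, -3.6233664) = -4.2467328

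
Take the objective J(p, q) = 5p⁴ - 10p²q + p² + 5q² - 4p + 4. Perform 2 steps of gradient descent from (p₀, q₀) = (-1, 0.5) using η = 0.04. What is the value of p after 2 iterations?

∇J = (20p³ - 20pq + 2p - 4, -10p² + 10q)
Step 1: at (-1, 0.5), ∇J = (-16, -5) → (-1, 0.5) − 0.04·(-16, -5) = (-0.36, 0.7)
Step 2: at (-0.36, 0.7), ∇J = (-0.61312, 5.704) → (-0.36, 0.7) − 0.04·(-0.61312, 5.704) = (-0.3354752, 0.47184)
p = -0.3354752

-0.3354752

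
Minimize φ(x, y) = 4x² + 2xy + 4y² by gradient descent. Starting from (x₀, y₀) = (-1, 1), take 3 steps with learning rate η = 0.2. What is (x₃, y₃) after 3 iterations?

(0.008, -0.008)

∇φ = (8x + 2y, 2x + 8y)
(x₁, y₁) = (-1, 1) − 0.2·(-6, 6) = (0.2, -0.2)
(x₂, y₂) = (0.2, -0.2) − 0.2·(1.2, -1.2) = (-0.04, 0.04)
(x₃, y₃) = (-0.04, 0.04) − 0.2·(-0.24, 0.24) = (0.008, -0.008)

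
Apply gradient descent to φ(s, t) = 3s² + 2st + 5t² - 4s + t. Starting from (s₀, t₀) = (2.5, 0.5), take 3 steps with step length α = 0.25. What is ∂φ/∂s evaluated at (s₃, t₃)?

∇φ = (6s + 2t - 4, 2s + 10t + 1)
(s₁, t₁) = (2.5, 0.5) − 0.25·(12, 11) = (-0.5, -2.25)
(s₂, t₂) = (-0.5, -2.25) − 0.25·(-11.5, -22.5) = (2.375, 3.375)
(s₃, t₃) = (2.375, 3.375) − 0.25·(17, 39.5) = (-1.875, -6.5)
∂φ/∂s at (-1.875, -6.5) = -28.25

-28.25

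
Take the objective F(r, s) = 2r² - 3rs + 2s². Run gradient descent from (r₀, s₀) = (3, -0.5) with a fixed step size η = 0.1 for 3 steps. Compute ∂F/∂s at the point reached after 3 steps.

0.5805

∇F = (4r - 3s, -3r + 4s)
(r₁, s₁) = (3, -0.5) − 0.1·(13.5, -11) = (1.65, 0.6)
(r₂, s₂) = (1.65, 0.6) − 0.1·(4.8, -2.55) = (1.17, 0.855)
(r₃, s₃) = (1.17, 0.855) − 0.1·(2.115, -0.09) = (0.9585, 0.864)
∂F/∂s at (0.9585, 0.864) = 0.5805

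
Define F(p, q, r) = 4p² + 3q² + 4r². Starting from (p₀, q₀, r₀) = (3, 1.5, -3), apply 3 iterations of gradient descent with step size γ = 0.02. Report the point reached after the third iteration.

∇F = (8p, 6q, 8r)
(p₁, q₁, r₁) = (3, 1.5, -3) − 0.02·(24, 9, -24) = (2.52, 1.32, -2.52)
(p₂, q₂, r₂) = (2.52, 1.32, -2.52) − 0.02·(20.16, 7.92, -20.16) = (2.1168, 1.1616, -2.1168)
(p₃, q₃, r₃) = (2.1168, 1.1616, -2.1168) − 0.02·(16.9344, 6.9696, -16.9344) = (1.778112, 1.022208, -1.778112)

(1.778112, 1.022208, -1.778112)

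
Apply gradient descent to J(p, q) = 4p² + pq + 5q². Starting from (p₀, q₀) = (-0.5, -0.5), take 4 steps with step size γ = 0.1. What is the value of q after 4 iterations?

∇J = (8p + q, p + 10q)
(p₁, q₁) = (-0.5, -0.5) − 0.1·(-4.5, -5.5) = (-0.05, 0.05)
(p₂, q₂) = (-0.05, 0.05) − 0.1·(-0.35, 0.45) = (-0.015, 0.005)
(p₃, q₃) = (-0.015, 0.005) − 0.1·(-0.115, 0.035) = (-0.0035, 0.0015)
(p₄, q₄) = (-0.0035, 0.0015) − 0.1·(-0.0265, 0.0115) = (-0.00085, 0.00035)
q = 0.00035

0.00035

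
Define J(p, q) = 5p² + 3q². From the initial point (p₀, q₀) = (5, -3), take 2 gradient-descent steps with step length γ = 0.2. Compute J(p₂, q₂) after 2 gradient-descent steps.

125.0432

∇J = (10p, 6q)
Step 1: at (5, -3), ∇J = (50, -18) → (5, -3) − 0.2·(50, -18) = (-5, 0.6)
Step 2: at (-5, 0.6), ∇J = (-50, 3.6) → (-5, 0.6) − 0.2·(-50, 3.6) = (5, -0.12)
J(5, -0.12) = 125.0432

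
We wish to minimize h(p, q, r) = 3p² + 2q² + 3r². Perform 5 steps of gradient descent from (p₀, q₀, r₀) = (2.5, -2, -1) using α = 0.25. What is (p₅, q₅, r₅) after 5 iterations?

(-0.078125, 0, 0.03125)

∇h = (6p, 4q, 6r)
Step 1: at (2.5, -2, -1), ∇h = (15, -8, -6) → (2.5, -2, -1) − 0.25·(15, -8, -6) = (-1.25, 0, 0.5)
Step 2: at (-1.25, 0, 0.5), ∇h = (-7.5, 0, 3) → (-1.25, 0, 0.5) − 0.25·(-7.5, 0, 3) = (0.625, 0, -0.25)
Step 3: at (0.625, 0, -0.25), ∇h = (3.75, 0, -1.5) → (0.625, 0, -0.25) − 0.25·(3.75, 0, -1.5) = (-0.3125, 0, 0.125)
Step 4: at (-0.3125, 0, 0.125), ∇h = (-1.875, 0, 0.75) → (-0.3125, 0, 0.125) − 0.25·(-1.875, 0, 0.75) = (0.15625, 0, -0.0625)
Step 5: at (0.15625, 0, -0.0625), ∇h = (0.9375, 0, -0.375) → (0.15625, 0, -0.0625) − 0.25·(0.9375, 0, -0.375) = (-0.078125, 0, 0.03125)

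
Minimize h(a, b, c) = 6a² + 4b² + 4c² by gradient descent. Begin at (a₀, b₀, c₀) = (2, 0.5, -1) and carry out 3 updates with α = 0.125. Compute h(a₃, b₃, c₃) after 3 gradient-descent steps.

∇h = (12a, 8b, 8c)
(a₁, b₁, c₁) = (2, 0.5, -1) − 0.125·(24, 4, -8) = (-1, 0, 0)
(a₂, b₂, c₂) = (-1, 0, 0) − 0.125·(-12, 0, 0) = (0.5, 0, 0)
(a₃, b₃, c₃) = (0.5, 0, 0) − 0.125·(6, 0, 0) = (-0.25, 0, 0)
h(-0.25, 0, 0) = 0.375

0.375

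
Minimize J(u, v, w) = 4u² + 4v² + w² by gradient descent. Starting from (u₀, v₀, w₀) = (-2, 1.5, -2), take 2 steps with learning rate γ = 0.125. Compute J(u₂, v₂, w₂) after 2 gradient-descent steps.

∇J = (8u, 8v, 2w)
(u₁, v₁, w₁) = (-2, 1.5, -2) − 0.125·(-16, 12, -4) = (0, 0, -1.5)
(u₂, v₂, w₂) = (0, 0, -1.5) − 0.125·(0, 0, -3) = (0, 0, -1.125)
J(0, 0, -1.125) = 1.265625

1.265625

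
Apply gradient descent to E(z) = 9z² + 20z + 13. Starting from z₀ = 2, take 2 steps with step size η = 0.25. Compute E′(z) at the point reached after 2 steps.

686

E′(z) = 18z + 20
Step 1: E′(2) = 56; z₁ = 2 − 0.25·56 = -12
Step 2: E′(-12) = -196; z₂ = -12 − 0.25·(-196) = 37
E′(z) at (37) = 686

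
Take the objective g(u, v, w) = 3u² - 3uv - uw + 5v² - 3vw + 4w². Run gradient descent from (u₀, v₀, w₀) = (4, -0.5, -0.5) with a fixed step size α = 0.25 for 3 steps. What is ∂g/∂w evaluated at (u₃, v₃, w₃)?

∇g = (6u - 3v - w, -3u + 10v - 3w, -u - 3v + 8w)
(u₁, v₁, w₁) = (4, -0.5, -0.5) − 0.25·(26, -15.5, -6.5) = (-2.5, 3.375, 1.125)
(u₂, v₂, w₂) = (-2.5, 3.375, 1.125) − 0.25·(-26.25, 37.875, 1.375) = (4.0625, -6.09375, 0.78125)
(u₃, v₃, w₃) = (4.0625, -6.09375, 0.78125) − 0.25·(41.875, -75.46875, 20.46875) = (-6.40625, 12.7734375, -4.3359375)
∂g/∂w at (-6.40625, 12.7734375, -4.3359375) = -66.6015625

-66.6015625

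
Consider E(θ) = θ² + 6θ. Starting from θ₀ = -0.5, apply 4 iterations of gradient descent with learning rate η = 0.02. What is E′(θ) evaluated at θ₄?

E′(θ) = 2θ + 6
θ₁ = -0.5 − 0.02·5 = -0.6
θ₂ = -0.6 − 0.02·4.8 = -0.696
θ₃ = -0.696 − 0.02·4.608 = -0.78816
θ₄ = -0.78816 − 0.02·4.42368 = -0.8766336
E′(θ) at (-0.8766336) = 4.2467328

4.2467328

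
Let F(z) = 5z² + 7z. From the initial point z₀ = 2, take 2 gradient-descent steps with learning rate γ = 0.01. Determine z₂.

1.487

F′(z) = 10z + 7
Step 1: F′(2) = 27; z₁ = 2 − 0.01·27 = 1.73
Step 2: F′(1.73) = 24.3; z₂ = 1.73 − 0.01·24.3 = 1.487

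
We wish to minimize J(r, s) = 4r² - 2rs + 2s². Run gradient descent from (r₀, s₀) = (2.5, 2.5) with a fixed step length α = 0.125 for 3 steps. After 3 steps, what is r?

0.2734375

∇J = (8r - 2s, -2r + 4s)
(r₁, s₁) = (2.5, 2.5) − 0.125·(15, 5) = (0.625, 1.875)
(r₂, s₂) = (0.625, 1.875) − 0.125·(1.25, 6.25) = (0.46875, 1.09375)
(r₃, s₃) = (0.46875, 1.09375) − 0.125·(1.5625, 3.4375) = (0.2734375, 0.6640625)
r = 0.2734375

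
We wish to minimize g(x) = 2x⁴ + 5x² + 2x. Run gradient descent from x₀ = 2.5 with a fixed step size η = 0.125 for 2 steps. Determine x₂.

4496

g′(x) = 8x³ + 10x + 2
Step 1: g′(2.5) = 152; x₁ = 2.5 − 0.125·152 = -16.5
Step 2: g′(-16.5) = -36100; x₂ = -16.5 − 0.125·(-36100) = 4496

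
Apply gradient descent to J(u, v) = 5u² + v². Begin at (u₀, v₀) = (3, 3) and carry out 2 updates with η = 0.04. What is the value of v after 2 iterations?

2.5392

∇J = (10u, 2v)
Step 1: at (3, 3), ∇J = (30, 6) → (3, 3) − 0.04·(30, 6) = (1.8, 2.76)
Step 2: at (1.8, 2.76), ∇J = (18, 5.52) → (1.8, 2.76) − 0.04·(18, 5.52) = (1.08, 2.5392)
v = 2.5392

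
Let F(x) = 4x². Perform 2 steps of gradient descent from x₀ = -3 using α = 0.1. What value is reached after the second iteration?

F′(x) = 8x
Step 1: F′(-3) = -24; x₁ = -3 − 0.1·(-24) = -0.6
Step 2: F′(-0.6) = -4.8; x₂ = -0.6 − 0.1·(-4.8) = -0.12

-0.12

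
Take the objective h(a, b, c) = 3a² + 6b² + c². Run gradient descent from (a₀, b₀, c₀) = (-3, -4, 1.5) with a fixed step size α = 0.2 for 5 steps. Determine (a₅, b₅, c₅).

∇h = (6a, 12b, 2c)
Step 1: at (-3, -4, 1.5), ∇h = (-18, -48, 3) → (-3, -4, 1.5) − 0.2·(-18, -48, 3) = (0.6, 5.6, 0.9)
Step 2: at (0.6, 5.6, 0.9), ∇h = (3.6, 67.2, 1.8) → (0.6, 5.6, 0.9) − 0.2·(3.6, 67.2, 1.8) = (-0.12, -7.84, 0.54)
Step 3: at (-0.12, -7.84, 0.54), ∇h = (-0.72, -94.08, 1.08) → (-0.12, -7.84, 0.54) − 0.2·(-0.72, -94.08, 1.08) = (0.024, 10.976, 0.324)
Step 4: at (0.024, 10.976, 0.324), ∇h = (0.144, 131.712, 0.648) → (0.024, 10.976, 0.324) − 0.2·(0.144, 131.712, 0.648) = (-0.0048, -15.3664, 0.1944)
Step 5: at (-0.0048, -15.3664, 0.1944), ∇h = (-0.0288, -184.3968, 0.3888) → (-0.0048, -15.3664, 0.1944) − 0.2·(-0.0288, -184.3968, 0.3888) = (0.00096, 21.51296, 0.11664)

(0.00096, 21.51296, 0.11664)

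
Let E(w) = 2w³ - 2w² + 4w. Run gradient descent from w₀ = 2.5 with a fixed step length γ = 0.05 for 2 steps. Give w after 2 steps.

0.6533125

E′(w) = 6w² - 4w + 4
Step 1: E′(2.5) = 31.5; w₁ = 2.5 − 0.05·31.5 = 0.925
Step 2: E′(0.925) = 5.43375; w₂ = 0.925 − 0.05·5.43375 = 0.6533125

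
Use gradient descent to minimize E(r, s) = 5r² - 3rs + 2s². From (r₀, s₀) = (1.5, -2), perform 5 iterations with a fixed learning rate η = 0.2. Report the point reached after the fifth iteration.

∇E = (10r - 3s, -3r + 4s)
(r₁, s₁) = (1.5, -2) − 0.2·(21, -12.5) = (-2.7, 0.5)
(r₂, s₂) = (-2.7, 0.5) − 0.2·(-28.5, 10.1) = (3, -1.52)
(r₃, s₃) = (3, -1.52) − 0.2·(34.56, -15.08) = (-3.912, 1.496)
(r₄, s₄) = (-3.912, 1.496) − 0.2·(-43.608, 17.72) = (4.8096, -2.048)
(r₅, s₅) = (4.8096, -2.048) − 0.2·(54.24, -22.6208) = (-6.0384, 2.47616)

(-6.0384, 2.47616)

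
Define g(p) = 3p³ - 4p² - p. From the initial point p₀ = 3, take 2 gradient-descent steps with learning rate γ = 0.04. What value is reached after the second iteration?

g′(p) = 9p² - 8p - 1
Step 1: g′(3) = 56; p₁ = 3 − 0.04·56 = 0.76
Step 2: g′(0.76) = -1.8816; p₂ = 0.76 − 0.04·(-1.8816) = 0.835264

0.835264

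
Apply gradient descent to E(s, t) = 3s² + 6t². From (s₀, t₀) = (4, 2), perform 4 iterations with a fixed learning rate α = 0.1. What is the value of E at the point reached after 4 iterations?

∇E = (6s, 12t)
(s₁, t₁) = (4, 2) − 0.1·(24, 24) = (1.6, -0.4)
(s₂, t₂) = (1.6, -0.4) − 0.1·(9.6, -4.8) = (0.64, 0.08)
(s₃, t₃) = (0.64, 0.08) − 0.1·(3.84, 0.96) = (0.256, -0.016)
(s₄, t₄) = (0.256, -0.016) − 0.1·(1.536, -0.192) = (0.1024, 0.0032)
E(0.1024, 0.0032) = 0.03151872

0.03151872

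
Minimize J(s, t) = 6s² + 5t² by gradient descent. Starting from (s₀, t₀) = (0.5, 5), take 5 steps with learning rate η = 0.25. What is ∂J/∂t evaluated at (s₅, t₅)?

-379.6875

∇J = (12s, 10t)
(s₁, t₁) = (0.5, 5) − 0.25·(6, 50) = (-1, -7.5)
(s₂, t₂) = (-1, -7.5) − 0.25·(-12, -75) = (2, 11.25)
(s₃, t₃) = (2, 11.25) − 0.25·(24, 112.5) = (-4, -16.875)
(s₄, t₄) = (-4, -16.875) − 0.25·(-48, -168.75) = (8, 25.3125)
(s₅, t₅) = (8, 25.3125) − 0.25·(96, 253.125) = (-16, -37.96875)
∂J/∂t at (-16, -37.96875) = -379.6875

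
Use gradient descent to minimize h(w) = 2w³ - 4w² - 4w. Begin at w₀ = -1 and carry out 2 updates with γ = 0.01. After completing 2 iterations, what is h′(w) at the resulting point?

14.70398616

h′(w) = 6w² - 8w - 4
w₁ = -1 − 0.01·10 = -1.1
w₂ = -1.1 − 0.01·12.06 = -1.2206
h′(w) at (-1.2206) = 14.70398616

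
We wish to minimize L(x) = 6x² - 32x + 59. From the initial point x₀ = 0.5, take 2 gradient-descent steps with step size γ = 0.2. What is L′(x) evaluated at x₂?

-50.96

L′(x) = 12x - 32
Step 1: L′(0.5) = -26; x₁ = 0.5 − 0.2·(-26) = 5.7
Step 2: L′(5.7) = 36.4; x₂ = 5.7 − 0.2·36.4 = -1.58
L′(x) at (-1.58) = -50.96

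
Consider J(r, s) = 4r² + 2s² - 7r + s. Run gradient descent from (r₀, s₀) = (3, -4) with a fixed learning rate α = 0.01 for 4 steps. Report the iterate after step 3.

∇J = (8r - 7, 4s + 1)
Step 1: at (3, -4), ∇J = (17, -15) → (3, -4) − 0.01·(17, -15) = (2.83, -3.85)
Step 2: at (2.83, -3.85), ∇J = (15.64, -14.4) → (2.83, -3.85) − 0.01·(15.64, -14.4) = (2.6736, -3.706)
Step 3: at (2.6736, -3.706), ∇J = (14.3888, -13.824) → (2.6736, -3.706) − 0.01·(14.3888, -13.824) = (2.529712, -3.56776)

(2.529712, -3.56776)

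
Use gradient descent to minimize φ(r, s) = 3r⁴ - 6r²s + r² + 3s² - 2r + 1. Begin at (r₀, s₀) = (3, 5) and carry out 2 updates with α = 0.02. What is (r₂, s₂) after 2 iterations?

(0.13099264, 4.822592)

∇φ = (12r³ - 12rs + 2r - 2, -6r² + 6s)
Step 1: at (3, 5), ∇φ = (148, -24) → (3, 5) − 0.02·(148, -24) = (0.04, 5.48)
Step 2: at (0.04, 5.48), ∇φ = (-4.549632, 32.8704) → (0.04, 5.48) − 0.02·(-4.549632, 32.8704) = (0.13099264, 4.822592)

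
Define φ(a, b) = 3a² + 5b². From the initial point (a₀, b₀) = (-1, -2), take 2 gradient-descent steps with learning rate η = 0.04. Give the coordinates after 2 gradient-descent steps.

(-0.5776, -0.72)

∇φ = (6a, 10b)
Step 1: at (-1, -2), ∇φ = (-6, -20) → (-1, -2) − 0.04·(-6, -20) = (-0.76, -1.2)
Step 2: at (-0.76, -1.2), ∇φ = (-4.56, -12) → (-0.76, -1.2) − 0.04·(-4.56, -12) = (-0.5776, -0.72)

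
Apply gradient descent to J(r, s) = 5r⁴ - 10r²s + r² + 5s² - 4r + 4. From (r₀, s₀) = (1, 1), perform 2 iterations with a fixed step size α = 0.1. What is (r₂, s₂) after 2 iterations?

(0.304, 1.44)

∇J = (20r³ - 20rs + 2r - 4, -10r² + 10s)
(r₁, s₁) = (1, 1) − 0.1·(-2, 0) = (1.2, 1)
(r₂, s₂) = (1.2, 1) − 0.1·(8.96, -4.4) = (0.304, 1.44)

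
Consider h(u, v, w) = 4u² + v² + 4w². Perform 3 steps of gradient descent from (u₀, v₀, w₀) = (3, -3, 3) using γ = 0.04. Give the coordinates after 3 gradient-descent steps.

∇h = (8u, 2v, 8w)
Step 1: at (3, -3, 3), ∇h = (24, -6, 24) → (3, -3, 3) − 0.04·(24, -6, 24) = (2.04, -2.76, 2.04)
Step 2: at (2.04, -2.76, 2.04), ∇h = (16.32, -5.52, 16.32) → (2.04, -2.76, 2.04) − 0.04·(16.32, -5.52, 16.32) = (1.3872, -2.5392, 1.3872)
Step 3: at (1.3872, -2.5392, 1.3872), ∇h = (11.0976, -5.0784, 11.0976) → (1.3872, -2.5392, 1.3872) − 0.04·(11.0976, -5.0784, 11.0976) = (0.943296, -2.336064, 0.943296)

(0.943296, -2.336064, 0.943296)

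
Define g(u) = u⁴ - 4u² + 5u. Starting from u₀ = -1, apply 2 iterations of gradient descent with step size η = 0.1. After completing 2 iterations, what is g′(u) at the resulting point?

g′(u) = 4u³ - 8u + 5
u₁ = -1 − 0.1·9 = -1.9
u₂ = -1.9 − 0.1·(-7.236) = -1.1764
g′(u) at (-1.1764) = 7.899040353024

7.899040353024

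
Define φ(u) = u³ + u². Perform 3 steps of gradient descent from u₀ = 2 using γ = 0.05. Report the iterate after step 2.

0.864

φ′(u) = 3u² + 2u
Step 1: φ′(2) = 16; u₁ = 2 − 0.05·16 = 1.2
Step 2: φ′(1.2) = 6.72; u₂ = 1.2 − 0.05·6.72 = 0.864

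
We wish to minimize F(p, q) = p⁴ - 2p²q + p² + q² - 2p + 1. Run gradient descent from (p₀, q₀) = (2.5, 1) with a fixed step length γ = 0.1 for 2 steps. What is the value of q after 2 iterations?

∇F = (4p³ - 4pq + 2p - 2, -2p² + 2q)
Step 1: at (2.5, 1), ∇F = (55.5, -10.5) → (2.5, 1) − 0.1·(55.5, -10.5) = (-3.05, 2.05)
Step 2: at (-3.05, 2.05), ∇F = (-96.5805, -14.505) → (-3.05, 2.05) − 0.1·(-96.5805, -14.505) = (6.60805, 3.5005)
q = 3.5005

3.5005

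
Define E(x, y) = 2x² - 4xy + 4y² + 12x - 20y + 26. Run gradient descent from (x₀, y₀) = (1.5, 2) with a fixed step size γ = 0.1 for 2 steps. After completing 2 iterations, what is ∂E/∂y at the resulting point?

∇E = (4x - 4y + 12, -4x + 8y - 20)
Step 1: at (1.5, 2), ∇E = (10, -10) → (1.5, 2) − 0.1·(10, -10) = (0.5, 3)
Step 2: at (0.5, 3), ∇E = (2, 2) → (0.5, 3) − 0.1·(2, 2) = (0.3, 2.8)
∂E/∂y at (0.3, 2.8) = 1.2

1.2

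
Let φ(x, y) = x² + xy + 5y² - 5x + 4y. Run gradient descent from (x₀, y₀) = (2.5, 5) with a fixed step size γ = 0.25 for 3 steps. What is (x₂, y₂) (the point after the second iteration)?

(4.15625, 12.375)

∇φ = (2x + y - 5, x + 10y + 4)
(x₁, y₁) = (2.5, 5) − 0.25·(5, 56.5) = (1.25, -9.125)
(x₂, y₂) = (1.25, -9.125) − 0.25·(-11.625, -86) = (4.15625, 12.375)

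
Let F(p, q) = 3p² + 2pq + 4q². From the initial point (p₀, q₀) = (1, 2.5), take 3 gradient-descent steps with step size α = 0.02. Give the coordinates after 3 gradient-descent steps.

(0.463552, 1.403168)

∇F = (6p + 2q, 2p + 8q)
Step 1: at (1, 2.5), ∇F = (11, 22) → (1, 2.5) − 0.02·(11, 22) = (0.78, 2.06)
Step 2: at (0.78, 2.06), ∇F = (8.8, 18.04) → (0.78, 2.06) − 0.02·(8.8, 18.04) = (0.604, 1.6992)
Step 3: at (0.604, 1.6992), ∇F = (7.0224, 14.8016) → (0.604, 1.6992) − 0.02·(7.0224, 14.8016) = (0.463552, 1.403168)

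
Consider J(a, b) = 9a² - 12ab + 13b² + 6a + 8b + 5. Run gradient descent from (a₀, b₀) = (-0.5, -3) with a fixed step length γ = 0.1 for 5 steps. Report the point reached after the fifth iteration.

∇J = (18a - 12b + 6, -12a + 26b + 8)
(a₁, b₁) = (-0.5, -3) − 0.1·(33, -64) = (-3.8, 3.4)
(a₂, b₂) = (-3.8, 3.4) − 0.1·(-103.2, 142) = (6.52, -10.8)
(a₃, b₃) = (6.52, -10.8) − 0.1·(252.96, -351.04) = (-18.776, 24.304)
(a₄, b₄) = (-18.776, 24.304) − 0.1·(-623.616, 865.216) = (43.5856, -62.2176)
(a₅, b₅) = (43.5856, -62.2176) − 0.1·(1537.152, -2132.6848) = (-110.1296, 151.05088)

(-110.1296, 151.05088)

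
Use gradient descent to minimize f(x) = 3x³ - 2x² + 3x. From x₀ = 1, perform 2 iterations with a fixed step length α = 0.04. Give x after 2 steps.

f′(x) = 9x² - 4x + 3
x₁ = 1 − 0.04·8 = 0.68
x₂ = 0.68 − 0.04·4.4416 = 0.502336

0.502336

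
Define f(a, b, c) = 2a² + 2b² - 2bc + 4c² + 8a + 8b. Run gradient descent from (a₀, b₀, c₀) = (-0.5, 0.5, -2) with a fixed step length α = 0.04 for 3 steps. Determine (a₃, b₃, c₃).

∇f = (4a + 8, 4b - 2c + 8, -2b + 8c)
Step 1: at (-0.5, 0.5, -2), ∇f = (6, 14, -17) → (-0.5, 0.5, -2) − 0.04·(6, 14, -17) = (-0.74, -0.06, -1.32)
Step 2: at (-0.74, -0.06, -1.32), ∇f = (5.04, 10.4, -10.44) → (-0.74, -0.06, -1.32) − 0.04·(5.04, 10.4, -10.44) = (-0.9416, -0.476, -0.9024)
Step 3: at (-0.9416, -0.476, -0.9024), ∇f = (4.2336, 7.9008, -6.2672) → (-0.9416, -0.476, -0.9024) − 0.04·(4.2336, 7.9008, -6.2672) = (-1.110944, -0.792032, -0.651712)

(-1.110944, -0.792032, -0.651712)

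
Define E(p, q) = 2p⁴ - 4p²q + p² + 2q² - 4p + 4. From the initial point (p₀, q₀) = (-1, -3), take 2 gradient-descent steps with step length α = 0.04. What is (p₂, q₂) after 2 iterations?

(0.20070144, -1.939136)

∇E = (8p³ - 8pq + 2p - 4, -4p² + 4q)
Step 1: at (-1, -3), ∇E = (-38, -16) → (-1, -3) − 0.04·(-38, -16) = (0.52, -2.36)
Step 2: at (0.52, -2.36), ∇E = (7.982464, -10.5216) → (0.52, -2.36) − 0.04·(7.982464, -10.5216) = (0.20070144, -1.939136)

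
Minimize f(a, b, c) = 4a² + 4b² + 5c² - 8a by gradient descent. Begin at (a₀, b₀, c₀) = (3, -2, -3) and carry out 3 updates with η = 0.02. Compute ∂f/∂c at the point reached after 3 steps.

∇f = (8a - 8, 8b, 10c)
Step 1: at (3, -2, -3), ∇f = (16, -16, -30) → (3, -2, -3) − 0.02·(16, -16, -30) = (2.68, -1.68, -2.4)
Step 2: at (2.68, -1.68, -2.4), ∇f = (13.44, -13.44, -24) → (2.68, -1.68, -2.4) − 0.02·(13.44, -13.44, -24) = (2.4112, -1.4112, -1.92)
Step 3: at (2.4112, -1.4112, -1.92), ∇f = (11.2896, -11.2896, -19.2) → (2.4112, -1.4112, -1.92) − 0.02·(11.2896, -11.2896, -19.2) = (2.185408, -1.185408, -1.536)
∂f/∂c at (2.185408, -1.185408, -1.536) = -15.36

-15.36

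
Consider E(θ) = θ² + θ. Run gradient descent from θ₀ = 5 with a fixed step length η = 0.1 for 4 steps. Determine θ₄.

E′(θ) = 2θ + 1
Step 1: E′(5) = 11; θ₁ = 5 − 0.1·11 = 3.9
Step 2: E′(3.9) = 8.8; θ₂ = 3.9 − 0.1·8.8 = 3.02
Step 3: E′(3.02) = 7.04; θ₃ = 3.02 − 0.1·7.04 = 2.316
Step 4: E′(2.316) = 5.632; θ₄ = 2.316 − 0.1·5.632 = 1.7528

1.7528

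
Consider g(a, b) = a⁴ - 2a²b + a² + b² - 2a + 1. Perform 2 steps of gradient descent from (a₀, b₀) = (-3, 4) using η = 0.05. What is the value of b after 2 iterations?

4.066

∇g = (4a³ - 4ab + 2a - 2, -2a² + 2b)
(a₁, b₁) = (-3, 4) − 0.05·(-68, -10) = (0.4, 4.5)
(a₂, b₂) = (0.4, 4.5) − 0.05·(-8.144, 8.68) = (0.8072, 4.066)
b = 4.066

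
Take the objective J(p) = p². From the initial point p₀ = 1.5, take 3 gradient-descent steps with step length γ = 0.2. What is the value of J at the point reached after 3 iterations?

J′(p) = 2p
p₁ = 1.5 − 0.2·3 = 0.9
p₂ = 0.9 − 0.2·1.8 = 0.54
p₃ = 0.54 − 0.2·1.08 = 0.324
J(0.324) = 0.104976

0.104976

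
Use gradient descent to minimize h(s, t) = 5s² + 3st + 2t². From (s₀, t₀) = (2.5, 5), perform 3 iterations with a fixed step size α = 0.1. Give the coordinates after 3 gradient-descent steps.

(-0.54, 1.2825)

∇h = (10s + 3t, 3s + 4t)
Step 1: at (2.5, 5), ∇h = (40, 27.5) → (2.5, 5) − 0.1·(40, 27.5) = (-1.5, 2.25)
Step 2: at (-1.5, 2.25), ∇h = (-8.25, 4.5) → (-1.5, 2.25) − 0.1·(-8.25, 4.5) = (-0.675, 1.8)
Step 3: at (-0.675, 1.8), ∇h = (-1.35, 5.175) → (-0.675, 1.8) − 0.1·(-1.35, 5.175) = (-0.54, 1.2825)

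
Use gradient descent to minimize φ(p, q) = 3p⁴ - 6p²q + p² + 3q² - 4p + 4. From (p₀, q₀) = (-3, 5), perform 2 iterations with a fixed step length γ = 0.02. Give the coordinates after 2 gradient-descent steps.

(0.26189312, 4.823168)

∇φ = (12p³ - 12pq + 2p - 4, -6p² + 6q)
Step 1: at (-3, 5), ∇φ = (-154, -24) → (-3, 5) − 0.02·(-154, -24) = (0.08, 5.48)
Step 2: at (0.08, 5.48), ∇φ = (-9.094656, 32.8416) → (0.08, 5.48) − 0.02·(-9.094656, 32.8416) = (0.26189312, 4.823168)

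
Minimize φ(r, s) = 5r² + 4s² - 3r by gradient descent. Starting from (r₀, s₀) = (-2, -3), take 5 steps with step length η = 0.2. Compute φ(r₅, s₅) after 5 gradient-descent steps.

26.2176782336

∇φ = (10r - 3, 8s)
(r₁, s₁) = (-2, -3) − 0.2·(-23, -24) = (2.6, 1.8)
(r₂, s₂) = (2.6, 1.8) − 0.2·(23, 14.4) = (-2, -1.08)
(r₃, s₃) = (-2, -1.08) − 0.2·(-23, -8.64) = (2.6, 0.648)
(r₄, s₄) = (2.6, 0.648) − 0.2·(23, 5.184) = (-2, -0.3888)
(r₅, s₅) = (-2, -0.3888) − 0.2·(-23, -3.1104) = (2.6, 0.23328)
φ(2.6, 0.23328) = 26.2176782336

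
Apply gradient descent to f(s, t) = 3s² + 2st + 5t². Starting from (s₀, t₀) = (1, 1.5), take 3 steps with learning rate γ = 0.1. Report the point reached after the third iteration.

(0.036, -0.016)

∇f = (6s + 2t, 2s + 10t)
Step 1: at (1, 1.5), ∇f = (9, 17) → (1, 1.5) − 0.1·(9, 17) = (0.1, -0.2)
Step 2: at (0.1, -0.2), ∇f = (0.2, -1.8) → (0.1, -0.2) − 0.1·(0.2, -1.8) = (0.08, -0.02)
Step 3: at (0.08, -0.02), ∇f = (0.44, -0.04) → (0.08, -0.02) − 0.1·(0.44, -0.04) = (0.036, -0.016)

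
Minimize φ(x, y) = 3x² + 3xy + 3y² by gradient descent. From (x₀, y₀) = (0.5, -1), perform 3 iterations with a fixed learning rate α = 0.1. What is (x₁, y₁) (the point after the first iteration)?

(0.5, -0.55)

∇φ = (6x + 3y, 3x + 6y)
Step 1: at (0.5, -1), ∇φ = (0, -4.5) → (0.5, -1) − 0.1·(0, -4.5) = (0.5, -0.55)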